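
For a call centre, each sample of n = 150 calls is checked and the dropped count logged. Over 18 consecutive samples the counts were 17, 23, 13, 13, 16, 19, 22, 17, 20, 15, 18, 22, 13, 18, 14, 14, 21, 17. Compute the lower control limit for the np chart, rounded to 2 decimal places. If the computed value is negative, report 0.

5.59

p̄ = Σdᵢ / (k·n) = 312 / (18 × 150) = 0.11556
LCL = np̄ − 3·√(np̄(1−p̄)) = 17.3333 − 3 × 3.9154 = 5.5871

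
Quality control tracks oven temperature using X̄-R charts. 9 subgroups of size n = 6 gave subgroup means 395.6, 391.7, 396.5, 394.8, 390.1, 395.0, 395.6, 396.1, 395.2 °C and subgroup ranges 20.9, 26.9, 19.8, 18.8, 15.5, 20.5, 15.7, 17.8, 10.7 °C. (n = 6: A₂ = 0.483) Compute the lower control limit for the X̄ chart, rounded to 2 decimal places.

385.57

X̄̄ = (395.6 + 391.7 + 396.5 + 394.8 + 390.1 + 395.0 + 395.6 + 396.1 + 395.2) / 9 = 3550.6000 / 9 = 394.5111
R̄ = (20.9 + 26.9 + 19.8 + 18.8 + 15.5 + 20.5 + 15.7 + 17.8 + 10.7) / 9 = 166.6000 / 9 = 18.5111
LCL = X̄̄ − A₂·R̄ = 394.5111 − 0.483 × 18.5111 = 385.5702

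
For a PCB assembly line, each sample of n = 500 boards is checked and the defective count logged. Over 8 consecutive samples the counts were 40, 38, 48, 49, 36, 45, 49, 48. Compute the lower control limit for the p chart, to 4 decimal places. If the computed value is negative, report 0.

0.0502

p̄ = Σdᵢ / (k·n) = 353 / (8 × 500) = 0.08825
LCL = p̄ − 3·√(p̄(1−p̄)/n) = 0.08825 − 3 × 0.01269 = 0.05019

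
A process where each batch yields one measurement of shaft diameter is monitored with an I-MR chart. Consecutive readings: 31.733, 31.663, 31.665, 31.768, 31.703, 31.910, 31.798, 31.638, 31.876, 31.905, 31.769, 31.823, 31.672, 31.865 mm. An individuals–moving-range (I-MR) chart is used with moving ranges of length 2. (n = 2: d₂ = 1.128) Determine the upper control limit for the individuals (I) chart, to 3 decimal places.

32.082

X̄ = (31.733 + 31.663 + 31.665 + 31.768 + 31.703 + 31.910 + 31.798 + 31.638 + 31.876 + 31.905 + 31.769 + 31.823 + 31.672 + 31.865) / 14 = 31.7706
Moving ranges: 0.070, 0.002, 0.103, 0.065, 0.207, 0.112, 0.160, 0.238, 0.029, 0.136, 0.054, 0.151, 0.193; M̄R̄ = 1.5200 / 13 = 0.1169
UCL = X̄ + 3·M̄R̄/d₂ = 31.7706 + 3 × 0.1169 / 1.128 = 32.0815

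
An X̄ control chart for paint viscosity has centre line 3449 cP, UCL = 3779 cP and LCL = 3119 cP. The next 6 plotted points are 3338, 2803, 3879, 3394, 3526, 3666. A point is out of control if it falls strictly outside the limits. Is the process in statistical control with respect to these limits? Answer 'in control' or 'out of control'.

Compare each point to [3119, 3779]: sample 2 = 2803 < LCL; sample 3 = 3879 > UCL.

out of control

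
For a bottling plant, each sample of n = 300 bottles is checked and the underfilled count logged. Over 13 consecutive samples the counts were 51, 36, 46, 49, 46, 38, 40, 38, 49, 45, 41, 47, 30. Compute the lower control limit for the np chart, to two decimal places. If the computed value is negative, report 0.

24.60

p̄ = Σdᵢ / (k·n) = 556 / (13 × 300) = 0.14256
LCL = np̄ − 3·√(np̄(1−p̄)) = 42.7692 − 3 × 6.0557 = 24.6020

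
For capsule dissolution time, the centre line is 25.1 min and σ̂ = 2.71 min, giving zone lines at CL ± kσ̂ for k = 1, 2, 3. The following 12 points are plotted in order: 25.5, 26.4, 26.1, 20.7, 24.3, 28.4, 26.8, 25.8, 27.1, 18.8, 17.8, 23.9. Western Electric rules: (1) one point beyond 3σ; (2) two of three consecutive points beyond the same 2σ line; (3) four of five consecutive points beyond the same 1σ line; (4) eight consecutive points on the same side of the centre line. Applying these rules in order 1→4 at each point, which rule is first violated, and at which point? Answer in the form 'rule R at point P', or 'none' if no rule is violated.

Zone of each point (C = within 1σ̂, B = 1σ̂–2σ̂, A = 2σ̂–3σ̂, * = beyond 3σ̂; sign = side of CL): 1:+C, 2:+C, 3:+C, 4:-B, 5:-C, 6:+B, 7:+C, 8:+C, 9:+C, 10:-A, 11:-A, 12:-C
Rule 2 (two of three consecutive points beyond the same 2σ limit) is satisfied at point 11.

rule 2 at point 11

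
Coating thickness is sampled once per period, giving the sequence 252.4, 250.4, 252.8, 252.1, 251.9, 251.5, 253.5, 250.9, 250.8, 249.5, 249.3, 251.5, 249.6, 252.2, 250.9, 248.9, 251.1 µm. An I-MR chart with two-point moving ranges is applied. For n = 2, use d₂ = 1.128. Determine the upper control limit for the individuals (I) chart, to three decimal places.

255.141

X̄ = (252.4 + 250.4 + 252.8 + 252.1 + 251.9 + 251.5 + 253.5 + 250.9 + 250.8 + 249.5 + 249.3 + 251.5 + 249.6 + 252.2 + 250.9 + 248.9 + 251.1) / 17 = 251.1353
Moving ranges: 2.0, 2.4, 0.7, 0.2, 0.4, 2.0, 2.6, 0.1, 1.3, 0.2, 2.2, 1.9, 2.6, 1.3, 2.0, 2.2; M̄R̄ = 24.1000 / 16 = 1.5063
UCL = X̄ + 3·M̄R̄/d₂ = 251.1353 + 3 × 1.5063 / 1.128 = 255.1413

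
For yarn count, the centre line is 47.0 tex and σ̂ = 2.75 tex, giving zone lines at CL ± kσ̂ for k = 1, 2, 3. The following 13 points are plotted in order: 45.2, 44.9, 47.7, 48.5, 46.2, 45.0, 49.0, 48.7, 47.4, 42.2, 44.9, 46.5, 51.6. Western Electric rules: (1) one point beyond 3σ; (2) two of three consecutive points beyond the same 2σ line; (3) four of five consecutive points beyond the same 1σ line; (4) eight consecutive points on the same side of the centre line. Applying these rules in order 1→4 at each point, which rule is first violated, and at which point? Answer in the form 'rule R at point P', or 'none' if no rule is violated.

none

Zone of each point (C = within 1σ̂, B = 1σ̂–2σ̂, A = 2σ̂–3σ̂, * = beyond 3σ̂; sign = side of CL): 1:-C, 2:-C, 3:+C, 4:+C, 5:-C, 6:-C, 7:+C, 8:+C, 9:+C, 10:-B, 11:-C, 12:-C, 13:+B
No rule fires across all 13 points.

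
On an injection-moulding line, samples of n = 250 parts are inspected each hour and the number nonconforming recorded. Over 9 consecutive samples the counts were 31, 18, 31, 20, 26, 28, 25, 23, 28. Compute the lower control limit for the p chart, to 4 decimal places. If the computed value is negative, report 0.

p̄ = Σdᵢ / (k·n) = 230 / (9 × 250) = 0.10222
LCL = p̄ − 3·√(p̄(1−p̄)/n) = 0.10222 − 3 × 0.01916 = 0.04474

0.0447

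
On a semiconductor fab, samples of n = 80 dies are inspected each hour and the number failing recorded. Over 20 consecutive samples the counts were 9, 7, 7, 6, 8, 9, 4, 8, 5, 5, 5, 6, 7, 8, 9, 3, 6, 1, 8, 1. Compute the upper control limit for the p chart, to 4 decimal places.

p̄ = Σdᵢ / (k·n) = 122 / (20 × 80) = 0.07625
UCL = p̄ + 3·√(p̄(1−p̄)/n) = 0.07625 + 3 × √(0.07625×0.92375/80) = 0.07625 + 3 × 0.02967 = 0.16527

0.1653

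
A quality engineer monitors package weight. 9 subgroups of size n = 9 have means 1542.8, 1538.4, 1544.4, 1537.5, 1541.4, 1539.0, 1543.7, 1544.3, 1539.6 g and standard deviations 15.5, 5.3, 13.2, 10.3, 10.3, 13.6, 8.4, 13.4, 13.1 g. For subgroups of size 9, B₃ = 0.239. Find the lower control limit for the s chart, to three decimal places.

2.738

s̄ = (15.5 + 5.3 + 13.2 + 10.3 + 10.3 + 13.6 + 8.4 + 13.4 + 13.1) / 9 = 11.4556
LCL_s = B₃·s̄ = 0.239 × 11.4556 = 2.7379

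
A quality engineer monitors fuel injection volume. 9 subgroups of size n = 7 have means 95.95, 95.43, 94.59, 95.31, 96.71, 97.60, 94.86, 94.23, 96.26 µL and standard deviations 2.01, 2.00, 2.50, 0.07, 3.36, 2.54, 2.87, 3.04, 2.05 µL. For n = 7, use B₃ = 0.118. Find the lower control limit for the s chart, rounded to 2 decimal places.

s̄ = (2.01 + 2.00 + 2.50 + 0.07 + 3.36 + 2.54 + 2.87 + 3.04 + 2.05) / 9 = 2.2711
LCL_s = B₃·s̄ = 0.118 × 2.2711 = 0.2680

0.27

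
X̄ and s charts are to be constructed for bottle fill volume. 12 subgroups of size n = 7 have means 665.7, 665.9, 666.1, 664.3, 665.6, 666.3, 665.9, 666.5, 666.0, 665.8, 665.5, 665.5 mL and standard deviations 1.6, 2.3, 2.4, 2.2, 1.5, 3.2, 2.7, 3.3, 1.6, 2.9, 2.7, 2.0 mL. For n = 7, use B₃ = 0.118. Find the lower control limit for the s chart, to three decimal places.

s̄ = (1.6 + 2.3 + 2.4 + 2.2 + 1.5 + 3.2 + 2.7 + 3.3 + 1.6 + 2.9 + 2.7 + 2.0) / 12 = 2.3667
LCL_s = B₃·s̄ = 0.118 × 2.3667 = 0.2793

0.279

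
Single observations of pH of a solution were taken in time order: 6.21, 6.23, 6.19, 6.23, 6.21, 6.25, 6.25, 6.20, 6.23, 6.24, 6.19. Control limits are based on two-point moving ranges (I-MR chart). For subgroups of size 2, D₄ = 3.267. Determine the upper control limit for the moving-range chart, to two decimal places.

0.10

Moving ranges: 0.02, 0.04, 0.04, 0.02, 0.04, 0.00, 0.05, 0.03, 0.01, 0.05; M̄R̄ = 0.3000 / 10 = 0.0300
UCL_MR = D₄·M̄R̄ = 3.267 × 0.0300 = 0.0980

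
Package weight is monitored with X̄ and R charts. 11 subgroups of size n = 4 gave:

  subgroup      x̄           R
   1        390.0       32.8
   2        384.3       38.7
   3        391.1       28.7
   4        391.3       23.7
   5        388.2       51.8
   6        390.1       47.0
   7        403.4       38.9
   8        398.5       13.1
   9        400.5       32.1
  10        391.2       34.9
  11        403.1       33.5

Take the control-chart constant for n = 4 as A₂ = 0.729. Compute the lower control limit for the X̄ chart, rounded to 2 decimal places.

368.93

X̄̄ = (390.0 + 384.3 + 391.1 + 391.3 + 388.2 + 390.1 + 403.4 + 398.5 + 400.5 + 391.2 + 403.1) / 11 = 4331.7000 / 11 = 393.7909
R̄ = (32.8 + 38.7 + 28.7 + 23.7 + 51.8 + 47.0 + 38.9 + 13.1 + 32.1 + 34.9 + 33.5) / 11 = 375.2000 / 11 = 34.1091
LCL = X̄̄ − A₂·R̄ = 393.7909 − 0.729 × 34.1091 = 368.9254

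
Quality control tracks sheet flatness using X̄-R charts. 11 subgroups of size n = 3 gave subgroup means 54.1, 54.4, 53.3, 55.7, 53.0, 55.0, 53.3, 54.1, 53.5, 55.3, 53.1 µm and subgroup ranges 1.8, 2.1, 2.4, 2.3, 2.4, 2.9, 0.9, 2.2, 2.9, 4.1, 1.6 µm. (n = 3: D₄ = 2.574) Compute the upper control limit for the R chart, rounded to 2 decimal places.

R̄ = (1.8 + 2.1 + 2.4 + 2.3 + 2.4 + 2.9 + 0.9 + 2.2 + 2.9 + 4.1 + 1.6) / 11 = 25.6000 / 11 = 2.3273
UCL_R = D₄·R̄ = 2.574 × 2.3273 = 5.9904

5.99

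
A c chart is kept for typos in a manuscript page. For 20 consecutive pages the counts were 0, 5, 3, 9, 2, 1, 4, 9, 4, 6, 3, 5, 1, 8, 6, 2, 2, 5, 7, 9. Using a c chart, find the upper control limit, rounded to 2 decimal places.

c̄ = (0 + 5 + 3 + 9 + 2 + 1 + 4 + 9 + 4 + 6 + 3 + 5 + 1 + 8 + 6 + 2 + 2 + 5 + 7 + 9) / 20 = 91 / 20 = 4.5500
UCL = c̄ + 3√c̄ = 4.5500 + 3 × √4.5500 = 4.5500 + 3 × 2.1331 = 10.9492

10.95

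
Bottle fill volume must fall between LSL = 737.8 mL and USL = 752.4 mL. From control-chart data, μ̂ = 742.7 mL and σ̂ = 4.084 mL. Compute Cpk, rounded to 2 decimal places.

0.40

Cpu = (USL − μ̂) / (3σ̂) = (752.4 − 742.7) / (3 × 4.084) = 0.7917; Cpl = (μ̂ − LSL) / (3σ̂) = (742.7 − 737.8) / (3 × 4.084) = 0.3999; Cpk = min(Cpu, Cpl) = 0.3999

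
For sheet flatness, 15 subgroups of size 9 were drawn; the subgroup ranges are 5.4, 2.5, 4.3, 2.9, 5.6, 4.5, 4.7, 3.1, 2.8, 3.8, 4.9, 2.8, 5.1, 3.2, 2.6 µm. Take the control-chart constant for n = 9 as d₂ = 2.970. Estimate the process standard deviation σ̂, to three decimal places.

1.306

R̄ = (5.4 + 2.5 + 4.3 + 2.9 + 5.6 + 4.5 + 4.7 + 3.1 + 2.8 + 3.8 + 4.9 + 2.8 + 5.1 + 3.2 + 2.6) / 15 = 3.8800
σ̂ = R̄ / d₂ = 3.8800 / 2.970 = 1.3064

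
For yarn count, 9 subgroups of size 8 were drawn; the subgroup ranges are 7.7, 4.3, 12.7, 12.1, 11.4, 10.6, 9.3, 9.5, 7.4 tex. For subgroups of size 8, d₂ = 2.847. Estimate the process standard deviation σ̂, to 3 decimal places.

3.317

R̄ = (7.7 + 4.3 + 12.7 + 12.1 + 11.4 + 10.6 + 9.3 + 9.5 + 7.4) / 9 = 9.4444
σ̂ = R̄ / d₂ = 9.4444 / 2.847 = 3.3173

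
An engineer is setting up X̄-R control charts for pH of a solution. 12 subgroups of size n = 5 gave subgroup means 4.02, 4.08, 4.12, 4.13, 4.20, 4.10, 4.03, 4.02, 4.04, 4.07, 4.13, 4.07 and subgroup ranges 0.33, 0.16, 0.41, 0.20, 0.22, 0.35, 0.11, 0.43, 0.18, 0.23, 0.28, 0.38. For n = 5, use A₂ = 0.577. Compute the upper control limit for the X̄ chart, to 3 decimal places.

4.242

X̄̄ = (4.02 + 4.08 + 4.12 + 4.13 + 4.20 + 4.10 + 4.03 + 4.02 + 4.04 + 4.07 + 4.13 + 4.07) / 12 = 49.0100 / 12 = 4.0842
R̄ = (0.33 + 0.16 + 0.41 + 0.20 + 0.22 + 0.35 + 0.11 + 0.43 + 0.18 + 0.23 + 0.28 + 0.38) / 12 = 3.2800 / 12 = 0.2733
UCL = X̄̄ + A₂·R̄ = 4.0842 + 0.577 × 0.2733 = 4.2419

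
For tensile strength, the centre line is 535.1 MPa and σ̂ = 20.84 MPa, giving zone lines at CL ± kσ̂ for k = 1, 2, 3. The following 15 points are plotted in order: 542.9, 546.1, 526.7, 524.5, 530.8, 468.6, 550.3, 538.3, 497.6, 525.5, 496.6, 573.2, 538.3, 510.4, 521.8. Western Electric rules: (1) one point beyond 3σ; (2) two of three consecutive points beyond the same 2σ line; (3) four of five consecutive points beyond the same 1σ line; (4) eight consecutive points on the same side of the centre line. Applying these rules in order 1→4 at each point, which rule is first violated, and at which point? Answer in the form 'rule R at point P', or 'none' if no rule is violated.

rule 1 at point 6

Zone of each point (C = within 1σ̂, B = 1σ̂–2σ̂, A = 2σ̂–3σ̂, * = beyond 3σ̂; sign = side of CL): 1:+C, 2:+C, 3:-C, 4:-C, 5:-C, 6:-*, 7:+C, 8:+C, 9:-B, 10:-C, 11:-B, 12:+B, 13:+C, 14:-B, 15:-C
Rule 1 (one point beyond the 3σ limits) is satisfied at point 6.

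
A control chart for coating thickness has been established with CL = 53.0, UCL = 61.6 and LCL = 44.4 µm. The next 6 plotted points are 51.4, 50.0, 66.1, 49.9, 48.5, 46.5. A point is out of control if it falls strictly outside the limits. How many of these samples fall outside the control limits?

1

Compare each point to [44.4, 61.6]: sample 3 = 66.1 > UCL.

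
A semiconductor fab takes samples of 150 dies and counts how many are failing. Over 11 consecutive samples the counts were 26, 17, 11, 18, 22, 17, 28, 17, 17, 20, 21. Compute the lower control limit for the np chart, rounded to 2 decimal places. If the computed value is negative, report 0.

p̄ = Σdᵢ / (k·n) = 214 / (11 × 150) = 0.12970
LCL = np̄ − 3·√(np̄(1−p̄)) = 19.4545 − 3 × 4.1148 = 7.1102

7.11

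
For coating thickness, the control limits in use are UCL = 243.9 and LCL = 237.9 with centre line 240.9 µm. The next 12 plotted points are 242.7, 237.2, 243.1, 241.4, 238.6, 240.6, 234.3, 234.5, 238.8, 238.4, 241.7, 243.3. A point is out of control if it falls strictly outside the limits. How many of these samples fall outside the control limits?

3

Compare each point to [237.9, 243.9]: sample 2 = 237.2 < LCL; sample 7 = 234.3 < LCL; sample 8 = 234.5 < LCL.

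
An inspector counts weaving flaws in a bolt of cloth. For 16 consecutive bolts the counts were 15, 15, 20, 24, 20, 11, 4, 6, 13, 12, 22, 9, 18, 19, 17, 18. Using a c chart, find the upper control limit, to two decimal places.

26.88

c̄ = (15 + 15 + 20 + 24 + 20 + 11 + 4 + 6 + 13 + 12 + 22 + 9 + 18 + 19 + 17 + 18) / 16 = 243 / 16 = 15.1875
UCL = c̄ + 3√c̄ = 15.1875 + 3 × √15.1875 = 15.1875 + 3 × 3.8971 = 26.8788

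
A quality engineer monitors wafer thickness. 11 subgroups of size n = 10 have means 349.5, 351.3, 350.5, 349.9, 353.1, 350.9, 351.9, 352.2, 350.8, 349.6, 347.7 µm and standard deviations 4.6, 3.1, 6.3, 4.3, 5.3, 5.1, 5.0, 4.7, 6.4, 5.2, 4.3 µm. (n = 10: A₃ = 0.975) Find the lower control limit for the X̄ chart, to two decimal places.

X̄̄ = (349.5 + 351.3 + 350.5 + 349.9 + 353.1 + 350.9 + 351.9 + 352.2 + 350.8 + 349.6 + 347.7) / 11 = 350.6727
s̄ = (4.6 + 3.1 + 6.3 + 4.3 + 5.3 + 5.1 + 5.0 + 4.7 + 6.4 + 5.2 + 4.3) / 11 = 4.9364
LCL = X̄̄ − A₃·s̄ = 350.6727 − 0.975 × 4.9364 = 345.8598

345.86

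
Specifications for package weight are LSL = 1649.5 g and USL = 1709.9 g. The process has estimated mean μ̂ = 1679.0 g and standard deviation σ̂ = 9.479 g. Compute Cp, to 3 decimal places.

1.062

Cp = (USL − LSL) / (6σ̂) = (1709.9 − 1649.5) / (6 × 9.479) = 60.4000 / 56.8740 = 1.0620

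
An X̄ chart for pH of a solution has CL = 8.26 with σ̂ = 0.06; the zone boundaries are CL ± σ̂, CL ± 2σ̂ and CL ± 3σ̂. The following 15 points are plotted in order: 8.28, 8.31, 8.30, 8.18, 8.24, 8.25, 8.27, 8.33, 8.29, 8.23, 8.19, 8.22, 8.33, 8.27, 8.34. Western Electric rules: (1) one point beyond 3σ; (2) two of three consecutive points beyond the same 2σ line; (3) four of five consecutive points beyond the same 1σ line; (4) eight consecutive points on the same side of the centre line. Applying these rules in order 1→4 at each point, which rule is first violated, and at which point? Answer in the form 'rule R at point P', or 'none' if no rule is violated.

none

Zone of each point (C = within 1σ̂, B = 1σ̂–2σ̂, A = 2σ̂–3σ̂, * = beyond 3σ̂; sign = side of CL): 1:+C, 2:+C, 3:+C, 4:-B, 5:-C, 6:-C, 7:+C, 8:+B, 9:+C, 10:-C, 11:-B, 12:-C, 13:+B, 14:+C, 15:+B
No rule fires across all 15 points.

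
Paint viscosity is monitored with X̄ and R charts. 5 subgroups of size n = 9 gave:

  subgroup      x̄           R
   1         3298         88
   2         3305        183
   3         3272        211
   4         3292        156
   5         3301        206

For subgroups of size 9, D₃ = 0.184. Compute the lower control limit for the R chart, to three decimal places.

31.059

R̄ = (88 + 183 + 211 + 156 + 206) / 5 = 844.0000 / 5 = 168.8000
LCL_R = D₃·R̄ = 0.184 × 168.8000 = 31.0592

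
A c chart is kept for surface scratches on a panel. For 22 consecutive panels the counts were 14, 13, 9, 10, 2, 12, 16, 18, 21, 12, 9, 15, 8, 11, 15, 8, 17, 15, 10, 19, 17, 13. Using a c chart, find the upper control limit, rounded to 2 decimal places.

23.69

c̄ = (14 + 13 + 9 + 10 + 2 + 12 + 16 + 18 + 21 + 12 + 9 + 15 + 8 + 11 + 15 + 8 + 17 + 15 + 10 + 19 + 17 + 13) / 22 = 284 / 22 = 12.9091
UCL = c̄ + 3√c̄ = 12.9091 + 3 × √12.9091 = 12.9091 + 3 × 3.5929 = 23.6879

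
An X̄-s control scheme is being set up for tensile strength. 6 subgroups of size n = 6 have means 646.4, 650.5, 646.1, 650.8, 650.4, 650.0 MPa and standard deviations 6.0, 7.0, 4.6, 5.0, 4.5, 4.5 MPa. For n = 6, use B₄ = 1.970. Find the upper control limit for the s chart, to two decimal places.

s̄ = (6.0 + 7.0 + 4.6 + 5.0 + 4.5 + 4.5) / 6 = 5.2667
UCL_s = B₄·s̄ = 1.970 × 5.2667 = 10.3753

10.38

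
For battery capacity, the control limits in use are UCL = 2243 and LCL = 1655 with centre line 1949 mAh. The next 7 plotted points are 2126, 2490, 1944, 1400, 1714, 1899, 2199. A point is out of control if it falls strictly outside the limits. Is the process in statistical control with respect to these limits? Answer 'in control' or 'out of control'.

out of control

Compare each point to [1655, 2243]: sample 2 = 2490 > UCL; sample 4 = 1400 < LCL.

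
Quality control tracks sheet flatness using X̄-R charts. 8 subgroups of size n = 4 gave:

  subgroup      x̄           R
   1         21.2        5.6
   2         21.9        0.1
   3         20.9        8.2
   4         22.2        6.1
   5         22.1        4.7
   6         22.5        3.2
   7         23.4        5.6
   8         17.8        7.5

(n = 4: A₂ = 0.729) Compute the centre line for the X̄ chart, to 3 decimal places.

21.500

X̄̄ = (21.2 + 21.9 + 20.9 + 22.2 + 22.1 + 22.5 + 23.4 + 17.8) / 8 = 172.0000 / 8 = 21.5000
CL = X̄̄ = 21.5000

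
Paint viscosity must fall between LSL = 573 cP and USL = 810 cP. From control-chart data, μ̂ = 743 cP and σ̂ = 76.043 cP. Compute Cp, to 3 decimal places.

0.519

Cp = (USL − LSL) / (6σ̂) = (810 − 573) / (6 × 76.043) = 237.0000 / 456.2580 = 0.5194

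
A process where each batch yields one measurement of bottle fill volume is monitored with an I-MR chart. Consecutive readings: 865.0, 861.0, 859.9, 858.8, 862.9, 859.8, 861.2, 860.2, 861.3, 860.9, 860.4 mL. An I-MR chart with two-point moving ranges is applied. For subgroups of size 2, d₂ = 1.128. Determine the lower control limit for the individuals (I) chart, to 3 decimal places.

X̄ = (865.0 + 861.0 + 859.9 + 858.8 + 862.9 + 859.8 + 861.2 + 860.2 + 861.3 + 860.9 + 860.4) / 11 = 861.0364
Moving ranges: 4.0, 1.1, 1.1, 4.1, 3.1, 1.4, 1.0, 1.1, 0.4, 0.5; M̄R̄ = 17.8000 / 10 = 1.7800
LCL = X̄ − 3·M̄R̄/d₂ = 861.0364 − 3 × 1.7800 / 1.128 = 856.3023

856.302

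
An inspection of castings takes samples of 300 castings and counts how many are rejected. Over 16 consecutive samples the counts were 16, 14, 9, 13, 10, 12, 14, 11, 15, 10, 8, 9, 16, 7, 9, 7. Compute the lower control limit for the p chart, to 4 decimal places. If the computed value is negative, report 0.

0.0046

p̄ = Σdᵢ / (k·n) = 180 / (16 × 300) = 0.03750
LCL = p̄ − 3·√(p̄(1−p̄)/n) = 0.03750 − 3 × 0.01097 = 0.00459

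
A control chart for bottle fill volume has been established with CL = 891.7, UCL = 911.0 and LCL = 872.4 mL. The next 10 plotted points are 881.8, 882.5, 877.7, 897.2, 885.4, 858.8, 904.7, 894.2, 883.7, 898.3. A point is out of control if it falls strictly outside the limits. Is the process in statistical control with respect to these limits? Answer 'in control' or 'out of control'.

Compare each point to [872.4, 911.0]: sample 6 = 858.8 < LCL.

out of control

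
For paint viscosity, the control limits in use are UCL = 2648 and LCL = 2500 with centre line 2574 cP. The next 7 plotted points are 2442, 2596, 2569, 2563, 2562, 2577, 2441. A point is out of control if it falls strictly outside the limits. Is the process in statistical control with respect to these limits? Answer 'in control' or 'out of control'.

Compare each point to [2500, 2648]: sample 1 = 2442 < LCL; sample 7 = 2441 < LCL.

out of control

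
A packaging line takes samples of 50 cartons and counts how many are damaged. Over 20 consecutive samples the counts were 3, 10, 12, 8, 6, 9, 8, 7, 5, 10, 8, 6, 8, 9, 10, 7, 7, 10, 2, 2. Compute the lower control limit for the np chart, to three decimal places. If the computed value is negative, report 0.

0.000

p̄ = Σdᵢ / (k·n) = 147 / (20 × 50) = 0.14700
LCL = np̄ − 3·√(np̄(1−p̄)) = 7.3500 − 3 × 2.5039 = -0.1617 → 0 (negative, so LCL = 0)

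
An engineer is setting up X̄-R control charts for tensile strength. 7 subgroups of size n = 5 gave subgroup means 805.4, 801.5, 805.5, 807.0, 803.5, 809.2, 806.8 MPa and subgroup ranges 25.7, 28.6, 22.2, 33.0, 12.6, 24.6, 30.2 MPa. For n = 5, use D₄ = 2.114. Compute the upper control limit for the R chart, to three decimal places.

53.424

R̄ = (25.7 + 28.6 + 22.2 + 33.0 + 12.6 + 24.6 + 30.2) / 7 = 176.9000 / 7 = 25.2714
UCL_R = D₄·R̄ = 2.114 × 25.2714 = 53.4238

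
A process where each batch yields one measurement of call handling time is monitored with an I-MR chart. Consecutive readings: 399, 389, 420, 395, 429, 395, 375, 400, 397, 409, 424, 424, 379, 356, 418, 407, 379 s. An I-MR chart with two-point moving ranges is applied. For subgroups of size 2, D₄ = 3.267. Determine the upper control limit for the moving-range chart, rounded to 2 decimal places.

77.18

Moving ranges: 10, 31, 25, 34, 34, 20, 25, 3, 12, 15, 0, 45, 23, 62, 11, 28; M̄R̄ = 378.0000 / 16 = 23.6250
UCL_MR = D₄·M̄R̄ = 3.267 × 23.6250 = 77.1829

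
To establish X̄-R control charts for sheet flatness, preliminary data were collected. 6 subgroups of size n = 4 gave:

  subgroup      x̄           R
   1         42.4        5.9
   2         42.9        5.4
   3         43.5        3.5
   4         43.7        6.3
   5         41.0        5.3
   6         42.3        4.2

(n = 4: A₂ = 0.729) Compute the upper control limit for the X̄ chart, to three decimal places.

46.351

X̄̄ = (42.4 + 42.9 + 43.5 + 43.7 + 41.0 + 42.3) / 6 = 255.8000 / 6 = 42.6333
R̄ = (5.9 + 5.4 + 3.5 + 6.3 + 5.3 + 4.2) / 6 = 30.6000 / 6 = 5.1000
UCL = X̄̄ + A₂·R̄ = 42.6333 + 0.729 × 5.1000 = 46.3512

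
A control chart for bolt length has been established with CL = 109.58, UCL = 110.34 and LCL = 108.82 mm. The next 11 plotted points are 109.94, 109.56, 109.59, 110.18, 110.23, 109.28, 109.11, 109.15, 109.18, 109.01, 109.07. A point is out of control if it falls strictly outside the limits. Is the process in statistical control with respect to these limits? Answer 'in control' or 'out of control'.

All 11 points lie within [108.82, 110.34].

in control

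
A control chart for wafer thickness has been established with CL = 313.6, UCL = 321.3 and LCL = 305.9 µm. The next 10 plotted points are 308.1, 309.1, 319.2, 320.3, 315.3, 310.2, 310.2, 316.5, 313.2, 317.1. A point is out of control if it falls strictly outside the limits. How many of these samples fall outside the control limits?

All 10 points lie within [305.9, 321.3].

0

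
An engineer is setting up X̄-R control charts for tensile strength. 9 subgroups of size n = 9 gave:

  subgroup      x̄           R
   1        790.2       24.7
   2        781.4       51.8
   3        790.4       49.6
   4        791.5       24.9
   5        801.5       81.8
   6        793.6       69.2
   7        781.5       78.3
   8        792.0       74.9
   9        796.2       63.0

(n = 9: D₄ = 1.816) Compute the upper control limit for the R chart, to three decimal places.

104.561

R̄ = (24.7 + 51.8 + 49.6 + 24.9 + 81.8 + 69.2 + 78.3 + 74.9 + 63.0) / 9 = 518.2000 / 9 = 57.5778
UCL_R = D₄·R̄ = 1.816 × 57.5778 = 104.5612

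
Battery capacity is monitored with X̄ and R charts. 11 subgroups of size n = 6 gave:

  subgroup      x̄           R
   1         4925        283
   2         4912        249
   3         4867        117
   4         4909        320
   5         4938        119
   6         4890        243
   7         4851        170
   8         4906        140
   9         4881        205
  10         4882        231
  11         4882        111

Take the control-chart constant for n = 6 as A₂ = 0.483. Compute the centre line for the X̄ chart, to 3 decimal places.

X̄̄ = (4925 + 4912 + 4867 + 4909 + 4938 + 4890 + 4851 + 4906 + 4881 + 4882 + 4882) / 11 = 53843.0000 / 11 = 4894.8182
CL = X̄̄ = 4894.8182

4894.818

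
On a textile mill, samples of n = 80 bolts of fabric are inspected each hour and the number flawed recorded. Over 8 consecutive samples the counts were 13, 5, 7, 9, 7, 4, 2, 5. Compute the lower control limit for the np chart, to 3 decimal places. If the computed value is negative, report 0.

p̄ = Σdᵢ / (k·n) = 52 / (8 × 80) = 0.08125
LCL = np̄ − 3·√(np̄(1−p̄)) = 6.5000 − 3 × 2.4437 = -0.8312 → 0 (negative, so LCL = 0)

0.000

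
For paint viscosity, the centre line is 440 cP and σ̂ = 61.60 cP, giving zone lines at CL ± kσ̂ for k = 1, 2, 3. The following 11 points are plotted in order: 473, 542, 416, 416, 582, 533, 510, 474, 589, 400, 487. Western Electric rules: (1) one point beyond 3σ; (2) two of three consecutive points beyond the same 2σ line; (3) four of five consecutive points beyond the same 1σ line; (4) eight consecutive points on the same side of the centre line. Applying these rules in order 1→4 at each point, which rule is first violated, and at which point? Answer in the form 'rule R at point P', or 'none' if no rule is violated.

Zone of each point (C = within 1σ̂, B = 1σ̂–2σ̂, A = 2σ̂–3σ̂, * = beyond 3σ̂; sign = side of CL): 1:+C, 2:+B, 3:-C, 4:-C, 5:+A, 6:+B, 7:+B, 8:+C, 9:+A, 10:-C, 11:+C
Rule 3 (four of five consecutive points beyond the same 1σ limit) is satisfied at point 9.

rule 3 at point 9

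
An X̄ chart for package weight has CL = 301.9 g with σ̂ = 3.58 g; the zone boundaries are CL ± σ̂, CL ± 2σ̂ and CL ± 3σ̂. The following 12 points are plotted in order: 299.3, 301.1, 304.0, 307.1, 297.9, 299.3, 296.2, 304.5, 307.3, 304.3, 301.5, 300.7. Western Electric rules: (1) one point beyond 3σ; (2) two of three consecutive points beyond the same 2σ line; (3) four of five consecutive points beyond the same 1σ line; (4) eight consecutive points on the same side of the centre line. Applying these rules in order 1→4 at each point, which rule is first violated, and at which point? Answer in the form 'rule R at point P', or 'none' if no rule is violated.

Zone of each point (C = within 1σ̂, B = 1σ̂–2σ̂, A = 2σ̂–3σ̂, * = beyond 3σ̂; sign = side of CL): 1:-C, 2:-C, 3:+C, 4:+B, 5:-B, 6:-C, 7:-B, 8:+C, 9:+B, 10:+C, 11:-C, 12:-C
No rule fires across all 12 points.

none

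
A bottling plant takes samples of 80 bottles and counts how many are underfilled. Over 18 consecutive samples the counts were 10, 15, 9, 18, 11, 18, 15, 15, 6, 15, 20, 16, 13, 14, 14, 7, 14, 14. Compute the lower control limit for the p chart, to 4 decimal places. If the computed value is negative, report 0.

p̄ = Σdᵢ / (k·n) = 244 / (18 × 80) = 0.16944
LCL = p̄ − 3·√(p̄(1−p̄)/n) = 0.16944 − 3 × 0.04194 = 0.04362

0.0436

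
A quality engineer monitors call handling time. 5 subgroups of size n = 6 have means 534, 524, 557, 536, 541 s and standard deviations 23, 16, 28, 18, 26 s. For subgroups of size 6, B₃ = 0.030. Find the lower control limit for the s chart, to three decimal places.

0.666

s̄ = (23 + 16 + 28 + 18 + 26) / 5 = 22.2000
LCL_s = B₃·s̄ = 0.030 × 22.2000 = 0.6660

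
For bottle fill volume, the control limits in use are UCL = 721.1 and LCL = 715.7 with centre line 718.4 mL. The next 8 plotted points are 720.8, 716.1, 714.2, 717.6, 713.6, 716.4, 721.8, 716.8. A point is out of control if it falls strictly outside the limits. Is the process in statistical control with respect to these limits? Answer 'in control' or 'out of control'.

Compare each point to [715.7, 721.1]: sample 3 = 714.2 < LCL; sample 5 = 713.6 < LCL; sample 7 = 721.8 > UCL.

out of control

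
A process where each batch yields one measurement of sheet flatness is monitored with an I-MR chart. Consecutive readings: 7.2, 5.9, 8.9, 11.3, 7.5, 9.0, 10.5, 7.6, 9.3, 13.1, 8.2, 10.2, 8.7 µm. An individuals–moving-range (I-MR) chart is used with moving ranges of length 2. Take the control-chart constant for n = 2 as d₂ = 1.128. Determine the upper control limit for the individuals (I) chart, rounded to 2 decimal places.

X̄ = (7.2 + 5.9 + 8.9 + 11.3 + 7.5 + 9.0 + 10.5 + 7.6 + 9.3 + 13.1 + 8.2 + 10.2 + 8.7) / 13 = 9.0308
Moving ranges: 1.3, 3.0, 2.4, 3.8, 1.5, 1.5, 2.9, 1.7, 3.8, 4.9, 2.0, 1.5; M̄R̄ = 30.3000 / 12 = 2.5250
UCL = X̄ + 3·M̄R̄/d₂ = 9.0308 + 3 × 2.5250 / 1.128 = 15.7462

15.75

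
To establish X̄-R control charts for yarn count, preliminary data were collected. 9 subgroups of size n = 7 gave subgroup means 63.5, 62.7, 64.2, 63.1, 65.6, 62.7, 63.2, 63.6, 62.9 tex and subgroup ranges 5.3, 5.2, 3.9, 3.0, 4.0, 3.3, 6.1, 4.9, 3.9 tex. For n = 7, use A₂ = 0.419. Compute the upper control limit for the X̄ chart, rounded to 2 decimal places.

65.34

X̄̄ = (63.5 + 62.7 + 64.2 + 63.1 + 65.6 + 62.7 + 63.2 + 63.6 + 62.9) / 9 = 571.5000 / 9 = 63.5000
R̄ = (5.3 + 5.2 + 3.9 + 3.0 + 4.0 + 3.3 + 6.1 + 4.9 + 3.9) / 9 = 39.6000 / 9 = 4.4000
UCL = X̄̄ + A₂·R̄ = 63.5000 + 0.419 × 4.4000 = 65.3436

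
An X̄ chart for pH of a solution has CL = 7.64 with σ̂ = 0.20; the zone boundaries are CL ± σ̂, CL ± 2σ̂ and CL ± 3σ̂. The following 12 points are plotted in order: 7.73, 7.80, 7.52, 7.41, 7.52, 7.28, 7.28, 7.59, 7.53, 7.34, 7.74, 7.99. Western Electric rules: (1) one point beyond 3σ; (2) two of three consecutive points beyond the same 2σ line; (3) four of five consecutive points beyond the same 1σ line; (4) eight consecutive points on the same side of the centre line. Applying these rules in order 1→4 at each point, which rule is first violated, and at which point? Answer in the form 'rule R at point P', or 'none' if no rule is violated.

Zone of each point (C = within 1σ̂, B = 1σ̂–2σ̂, A = 2σ̂–3σ̂, * = beyond 3σ̂; sign = side of CL): 1:+C, 2:+C, 3:-C, 4:-B, 5:-C, 6:-B, 7:-B, 8:-C, 9:-C, 10:-B, 11:+C, 12:+B
Rule 4 (eight consecutive points on the same side of the centre line) is satisfied at point 10.

rule 4 at point 10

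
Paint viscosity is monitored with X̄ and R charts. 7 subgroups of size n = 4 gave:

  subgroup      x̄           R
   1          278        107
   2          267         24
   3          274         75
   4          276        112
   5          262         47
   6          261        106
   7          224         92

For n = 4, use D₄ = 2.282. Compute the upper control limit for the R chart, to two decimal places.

183.54

R̄ = (107 + 24 + 75 + 112 + 47 + 106 + 92) / 7 = 563.0000 / 7 = 80.4286
UCL_R = D₄·R̄ = 2.282 × 80.4286 = 183.5380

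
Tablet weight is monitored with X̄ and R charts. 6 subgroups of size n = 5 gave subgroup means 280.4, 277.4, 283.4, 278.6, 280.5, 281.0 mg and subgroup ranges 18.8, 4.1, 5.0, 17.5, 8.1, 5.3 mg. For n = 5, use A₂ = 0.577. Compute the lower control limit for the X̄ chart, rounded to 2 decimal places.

X̄̄ = (280.4 + 277.4 + 283.4 + 278.6 + 280.5 + 281.0) / 6 = 1681.3000 / 6 = 280.2167
R̄ = (18.8 + 4.1 + 5.0 + 17.5 + 8.1 + 5.3) / 6 = 58.8000 / 6 = 9.8000
LCL = X̄̄ − A₂·R̄ = 280.2167 − 0.577 × 9.8000 = 274.5621

274.56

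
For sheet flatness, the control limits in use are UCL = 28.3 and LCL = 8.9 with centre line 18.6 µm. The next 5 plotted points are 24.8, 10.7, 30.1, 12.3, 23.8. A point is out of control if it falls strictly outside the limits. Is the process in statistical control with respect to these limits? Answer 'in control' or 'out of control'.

out of control

Compare each point to [8.9, 28.3]: sample 3 = 30.1 > UCL.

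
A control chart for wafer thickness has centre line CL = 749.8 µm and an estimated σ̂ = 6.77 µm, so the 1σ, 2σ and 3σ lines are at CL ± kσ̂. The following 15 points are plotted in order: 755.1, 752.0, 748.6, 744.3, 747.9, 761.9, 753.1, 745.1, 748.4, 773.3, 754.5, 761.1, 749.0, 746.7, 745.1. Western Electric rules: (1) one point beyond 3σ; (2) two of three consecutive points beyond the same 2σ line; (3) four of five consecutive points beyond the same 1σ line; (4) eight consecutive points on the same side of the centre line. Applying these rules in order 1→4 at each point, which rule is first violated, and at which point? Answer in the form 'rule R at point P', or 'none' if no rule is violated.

rule 1 at point 10

Zone of each point (C = within 1σ̂, B = 1σ̂–2σ̂, A = 2σ̂–3σ̂, * = beyond 3σ̂; sign = side of CL): 1:+C, 2:+C, 3:-C, 4:-C, 5:-C, 6:+B, 7:+C, 8:-C, 9:-C, 10:+*, 11:+C, 12:+B, 13:-C, 14:-C, 15:-C
Rule 1 (one point beyond the 3σ limits) is satisfied at point 10.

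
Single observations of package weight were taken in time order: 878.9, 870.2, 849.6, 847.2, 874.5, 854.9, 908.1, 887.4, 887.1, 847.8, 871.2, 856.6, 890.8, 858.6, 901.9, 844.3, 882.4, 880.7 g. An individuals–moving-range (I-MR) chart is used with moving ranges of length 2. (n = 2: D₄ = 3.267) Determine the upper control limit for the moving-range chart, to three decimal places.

84.020

Moving ranges: 8.7, 20.6, 2.4, 27.3, 19.6, 53.2, 20.7, 0.3, 39.3, 23.4, 14.6, 34.2, 32.2, 43.3, 57.6, 38.1, 1.7; M̄R̄ = 437.2000 / 17 = 25.7176
UCL_MR = D₄·M̄R̄ = 3.267 × 25.7176 = 84.0196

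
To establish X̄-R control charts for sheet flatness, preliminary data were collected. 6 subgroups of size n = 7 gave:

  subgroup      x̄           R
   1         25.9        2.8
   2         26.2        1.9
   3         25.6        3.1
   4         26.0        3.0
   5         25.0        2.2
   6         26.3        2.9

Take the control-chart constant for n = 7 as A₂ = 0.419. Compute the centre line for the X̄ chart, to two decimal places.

25.83

X̄̄ = (25.9 + 26.2 + 25.6 + 26.0 + 25.0 + 26.3) / 6 = 155.0000 / 6 = 25.8333
CL = X̄̄ = 25.8333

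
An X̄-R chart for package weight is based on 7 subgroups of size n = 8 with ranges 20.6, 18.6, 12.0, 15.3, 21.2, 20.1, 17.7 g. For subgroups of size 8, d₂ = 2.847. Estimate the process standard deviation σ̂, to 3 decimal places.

R̄ = (20.6 + 18.6 + 12.0 + 15.3 + 21.2 + 20.1 + 17.7) / 7 = 17.9286
σ̂ = R̄ / d₂ = 17.9286 / 2.847 = 6.2974

6.297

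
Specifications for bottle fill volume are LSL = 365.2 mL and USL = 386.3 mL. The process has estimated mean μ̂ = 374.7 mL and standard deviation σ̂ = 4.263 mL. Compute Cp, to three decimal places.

0.825

Cp = (USL − LSL) / (6σ̂) = (386.3 − 365.2) / (6 × 4.263) = 21.1000 / 25.5780 = 0.8249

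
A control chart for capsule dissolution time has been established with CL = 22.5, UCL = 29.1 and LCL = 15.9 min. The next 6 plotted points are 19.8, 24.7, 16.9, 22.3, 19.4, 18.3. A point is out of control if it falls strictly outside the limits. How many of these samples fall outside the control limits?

0

All 6 points lie within [15.9, 29.1].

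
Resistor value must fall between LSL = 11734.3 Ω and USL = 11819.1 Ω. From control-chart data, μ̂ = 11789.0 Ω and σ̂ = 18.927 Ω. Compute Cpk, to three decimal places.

0.530

Cpu = (USL − μ̂) / (3σ̂) = (11819.1 − 11789.0) / (3 × 18.927) = 0.5301; Cpl = (μ̂ − LSL) / (3σ̂) = (11789.0 − 11734.3) / (3 × 18.927) = 0.9634; Cpk = min(Cpu, Cpl) = 0.5301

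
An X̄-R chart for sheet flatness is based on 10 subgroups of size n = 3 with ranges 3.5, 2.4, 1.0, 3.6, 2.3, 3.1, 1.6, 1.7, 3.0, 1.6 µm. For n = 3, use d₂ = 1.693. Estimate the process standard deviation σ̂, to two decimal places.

R̄ = (3.5 + 2.4 + 1.0 + 3.6 + 2.3 + 3.1 + 1.6 + 1.7 + 3.0 + 1.6) / 10 = 2.3800
σ̂ = R̄ / d₂ = 2.3800 / 1.693 = 1.4058

1.41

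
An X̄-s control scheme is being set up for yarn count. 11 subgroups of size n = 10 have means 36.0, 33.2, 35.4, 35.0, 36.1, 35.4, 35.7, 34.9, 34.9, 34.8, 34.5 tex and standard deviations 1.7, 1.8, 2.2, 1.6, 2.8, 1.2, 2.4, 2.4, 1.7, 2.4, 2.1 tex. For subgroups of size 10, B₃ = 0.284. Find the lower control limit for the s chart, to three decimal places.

0.576

s̄ = (1.7 + 1.8 + 2.2 + 1.6 + 2.8 + 1.2 + 2.4 + 2.4 + 1.7 + 2.4 + 2.1) / 11 = 2.0273
LCL_s = B₃·s̄ = 0.284 × 2.0273 = 0.5757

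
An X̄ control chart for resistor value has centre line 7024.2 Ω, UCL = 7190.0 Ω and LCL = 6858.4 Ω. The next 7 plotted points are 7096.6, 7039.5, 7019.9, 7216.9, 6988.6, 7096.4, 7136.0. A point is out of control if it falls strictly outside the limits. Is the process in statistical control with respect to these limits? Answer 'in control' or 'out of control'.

out of control

Compare each point to [6858.4, 7190.0]: sample 4 = 7216.9 > UCL.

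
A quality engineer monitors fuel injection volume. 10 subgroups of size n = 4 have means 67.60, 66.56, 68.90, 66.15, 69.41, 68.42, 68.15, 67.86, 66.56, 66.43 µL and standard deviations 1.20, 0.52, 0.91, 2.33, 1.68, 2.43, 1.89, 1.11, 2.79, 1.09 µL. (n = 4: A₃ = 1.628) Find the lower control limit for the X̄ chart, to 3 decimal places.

65.007

X̄̄ = (67.60 + 66.56 + 68.90 + 66.15 + 69.41 + 68.42 + 68.15 + 67.86 + 66.56 + 66.43) / 10 = 67.6040
s̄ = (1.20 + 0.52 + 0.91 + 2.33 + 1.68 + 2.43 + 1.89 + 1.11 + 2.79 + 1.09) / 10 = 1.5950
LCL = X̄̄ − A₃·s̄ = 67.6040 − 1.628 × 1.5950 = 65.0073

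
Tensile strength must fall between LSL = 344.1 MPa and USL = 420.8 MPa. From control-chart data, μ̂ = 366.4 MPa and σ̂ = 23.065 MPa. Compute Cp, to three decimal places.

0.554

Cp = (USL − LSL) / (6σ̂) = (420.8 − 344.1) / (6 × 23.065) = 76.7000 / 138.3900 = 0.5542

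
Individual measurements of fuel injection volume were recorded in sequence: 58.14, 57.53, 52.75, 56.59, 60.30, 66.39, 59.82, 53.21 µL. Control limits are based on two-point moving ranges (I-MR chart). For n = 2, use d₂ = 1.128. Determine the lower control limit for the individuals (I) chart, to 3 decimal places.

45.853

X̄ = (58.14 + 57.53 + 52.75 + 56.59 + 60.30 + 66.39 + 59.82 + 53.21) / 8 = 58.0913
Moving ranges: 0.61, 4.78, 3.84, 3.71, 6.09, 6.57, 6.61; M̄R̄ = 32.2100 / 7 = 4.6014
LCL = X̄ − 3·M̄R̄/d₂ = 58.0913 − 3 × 4.6014 / 1.128 = 45.8534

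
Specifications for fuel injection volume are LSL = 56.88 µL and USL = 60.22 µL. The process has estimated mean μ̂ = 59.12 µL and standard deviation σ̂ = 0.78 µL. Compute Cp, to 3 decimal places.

Cp = (USL − LSL) / (6σ̂) = (60.22 − 56.88) / (6 × 0.78) = 3.3400 / 4.6800 = 0.7137

0.714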